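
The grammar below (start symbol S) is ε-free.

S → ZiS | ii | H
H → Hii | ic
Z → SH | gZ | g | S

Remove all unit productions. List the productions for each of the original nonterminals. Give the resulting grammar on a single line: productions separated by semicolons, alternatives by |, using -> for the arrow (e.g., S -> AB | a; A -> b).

Unit productions: S->H, Z->S.
Unit pairs (A ⇒* B via units): (S,H), (Z,H), (Z,S).
S: inherits non-unit rules of {H, S} → Hii | ZiS | ic | ii.
H: inherits non-unit rules of {H} → Hii | ic.
Z: inherits non-unit rules of {H, S, Z} → Hii | SH | ZiS | g | gZ | ic | ii.

S -> ic | ii | Hii | ZiS; H -> ic | Hii; Z -> g | SH | gZ | ic | ii | Hii | ZiS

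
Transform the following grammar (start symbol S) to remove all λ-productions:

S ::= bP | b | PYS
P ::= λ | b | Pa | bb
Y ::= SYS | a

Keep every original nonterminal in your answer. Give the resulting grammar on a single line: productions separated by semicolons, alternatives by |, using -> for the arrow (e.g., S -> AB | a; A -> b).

Nullable set: {P}.
S -> PYS: P nullable, giving PYS | YS.
S -> bP: P nullable, giving b | bP.
Drop P -> λ.
P -> Pa: P nullable, giving Pa | a.
Unchanged (no nullable symbols): S -> b; P -> b; P -> bb; Y -> SYS; Y -> a.

S -> b | YS | bP | PYS; P -> a | b | Pa | bb; Y -> a | SYS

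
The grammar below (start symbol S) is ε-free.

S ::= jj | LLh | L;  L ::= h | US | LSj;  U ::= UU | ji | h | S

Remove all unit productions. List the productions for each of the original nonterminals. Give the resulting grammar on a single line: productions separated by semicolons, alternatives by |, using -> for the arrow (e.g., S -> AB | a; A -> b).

Unit productions: S->L, U->S.
Unit pairs (A ⇒* B via units): (S,L), (U,L), (U,S).
S: inherits non-unit rules of {L, S} → LLh | LSj | US | h | jj.
L: inherits non-unit rules of {L} → LSj | US | h.
U: inherits non-unit rules of {L, S, U} → LLh | LSj | US | UU | h | ji | jj.

S -> h | US | jj | LLh | LSj; L -> h | US | LSj; U -> h | US | UU | ji | jj | LLh | LSj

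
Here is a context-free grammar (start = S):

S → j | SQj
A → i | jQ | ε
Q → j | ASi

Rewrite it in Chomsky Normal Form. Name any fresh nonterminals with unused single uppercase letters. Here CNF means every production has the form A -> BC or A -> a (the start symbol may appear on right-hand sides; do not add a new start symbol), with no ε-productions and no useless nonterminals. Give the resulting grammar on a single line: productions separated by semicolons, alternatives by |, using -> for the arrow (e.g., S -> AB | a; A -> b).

S -> j | SE; A -> i | BQ; B -> j; C -> i; D -> SC; E -> QB; Q -> j | AD | SC

Nullable: {A}; after ε-elimination: S -> j | SQj; A -> i | jQ; Q -> j | Si | ASi.
No unit productions to eliminate.
TERM: introduce C -> i, B -> j and substitute in every rule of length ≥2.
BIN: Q -> ASC becomes Q -> AD, D -> SC; S -> SQB becomes S -> SE, E -> QB.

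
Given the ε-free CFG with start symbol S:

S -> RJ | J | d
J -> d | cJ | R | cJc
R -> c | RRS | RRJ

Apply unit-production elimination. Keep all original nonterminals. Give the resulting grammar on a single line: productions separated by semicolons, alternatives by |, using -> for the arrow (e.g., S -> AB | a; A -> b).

Unit productions: J->R, S->J.
Unit pairs (A ⇒* B via units): (J,R), (S,J), (S,R).
S: inherits non-unit rules of {J, R, S} → RJ | RRJ | RRS | c | cJ | cJc | d.
J: inherits non-unit rules of {J, R} → RRJ | RRS | c | cJ | cJc | d.
R: inherits non-unit rules of {R} → RRJ | RRS | c.

S -> c | d | RJ | cJ | RRJ | RRS | cJc; J -> c | d | cJ | RRJ | RRS | cJc; R -> c | RRJ | RRS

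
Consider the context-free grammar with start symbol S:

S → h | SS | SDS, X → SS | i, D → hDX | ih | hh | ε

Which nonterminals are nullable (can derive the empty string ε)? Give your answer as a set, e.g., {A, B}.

Directly nullable (have an ε-rule): {D}.
Not nullable: S, X — each has a terminal in every rule's right-hand side or depends on a non-nullable symbol.

{D}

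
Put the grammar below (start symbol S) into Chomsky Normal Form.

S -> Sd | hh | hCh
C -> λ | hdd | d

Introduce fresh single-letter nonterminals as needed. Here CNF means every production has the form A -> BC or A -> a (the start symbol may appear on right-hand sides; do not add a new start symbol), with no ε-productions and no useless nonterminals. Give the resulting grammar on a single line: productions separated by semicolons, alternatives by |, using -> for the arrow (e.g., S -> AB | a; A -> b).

S -> AA | AE | SB; A -> h; B -> d; C -> d | AD; D -> BB; E -> CA

Nullable: {C}; after ε-elimination: S -> Sd | hh | hCh; C -> d | hdd.
No unit productions to eliminate.
TERM: introduce B -> d, A -> h and substitute in every rule of length ≥2.
BIN: C -> ABB becomes C -> AD, D -> BB; S -> ACA becomes S -> AE, E -> CA.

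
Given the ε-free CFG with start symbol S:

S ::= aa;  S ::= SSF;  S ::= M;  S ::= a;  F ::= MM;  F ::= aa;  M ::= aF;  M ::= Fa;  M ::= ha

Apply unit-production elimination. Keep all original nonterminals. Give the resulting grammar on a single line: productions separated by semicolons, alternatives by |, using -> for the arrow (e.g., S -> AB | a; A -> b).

S -> a | Fa | aF | aa | ha | SSF; F -> MM | aa; M -> Fa | aF | ha

Unit productions: S->M.
Unit pairs (A ⇒* B via units): (S,M).
S: inherits non-unit rules of {M, S} → Fa | SSF | a | aF | aa | ha.
F: inherits non-unit rules of {F} → MM | aa.
M: inherits non-unit rules of {M} → Fa | aF | ha.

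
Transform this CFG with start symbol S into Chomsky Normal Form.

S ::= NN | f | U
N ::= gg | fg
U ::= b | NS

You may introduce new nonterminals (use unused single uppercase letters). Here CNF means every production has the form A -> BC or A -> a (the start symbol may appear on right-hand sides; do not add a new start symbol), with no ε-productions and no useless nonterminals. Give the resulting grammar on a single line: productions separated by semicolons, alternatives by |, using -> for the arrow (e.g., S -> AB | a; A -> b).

No ε-productions.
After unit-elimination: S -> b | f | NN | NS; N -> fg | gg; U -> b | NS.
TERM: introduce A -> f, B -> g and substitute in every rule of length ≥2.
Drop unreachable/unproductive: U.

S -> b | f | NN | NS; A -> f; B -> g; N -> AB | BB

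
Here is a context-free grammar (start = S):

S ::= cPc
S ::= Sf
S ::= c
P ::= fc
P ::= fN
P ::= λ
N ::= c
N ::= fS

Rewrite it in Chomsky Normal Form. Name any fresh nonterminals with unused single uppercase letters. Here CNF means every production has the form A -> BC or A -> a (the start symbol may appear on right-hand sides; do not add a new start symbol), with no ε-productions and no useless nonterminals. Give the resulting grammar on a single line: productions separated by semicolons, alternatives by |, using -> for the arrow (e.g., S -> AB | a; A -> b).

Nullable: {P}; after ε-elimination: S -> c | Sf | cc | cPc; N -> c | fS; P -> fN | fc.
No unit productions to eliminate.
TERM: introduce B -> c, A -> f and substitute in every rule of length ≥2.
BIN: S -> BPB becomes S -> BC, C -> PB.

S -> c | BB | BC | SA; A -> f; B -> c; C -> PB; N -> c | AS; P -> AB | AN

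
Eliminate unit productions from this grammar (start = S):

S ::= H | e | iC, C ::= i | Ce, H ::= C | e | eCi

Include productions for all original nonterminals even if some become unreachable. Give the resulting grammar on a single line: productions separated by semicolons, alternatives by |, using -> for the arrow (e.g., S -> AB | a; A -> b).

S -> e | i | Ce | iC | eCi; C -> i | Ce; H -> e | i | Ce | eCi

Unit productions: H->C, S->H.
Unit pairs (A ⇒* B via units): (H,C), (S,C), (S,H).
S: inherits non-unit rules of {C, H, S} → Ce | e | eCi | i | iC.
C: inherits non-unit rules of {C} → Ce | i.
H: inherits non-unit rules of {C, H} → Ce | e | eCi | i.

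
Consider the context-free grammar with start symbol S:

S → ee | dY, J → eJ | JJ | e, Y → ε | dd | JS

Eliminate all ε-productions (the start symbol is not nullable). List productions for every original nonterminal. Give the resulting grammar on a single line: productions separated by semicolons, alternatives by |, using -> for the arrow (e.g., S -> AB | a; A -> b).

S -> d | dY | ee; J -> e | JJ | eJ; Y -> JS | dd

Nullable set: {Y}.
S -> dY: Y nullable, giving d | dY.
Drop Y -> ε.
Unchanged (no nullable symbols): S -> ee; J -> JJ; J -> e; J -> eJ; Y -> JS; Y -> dd.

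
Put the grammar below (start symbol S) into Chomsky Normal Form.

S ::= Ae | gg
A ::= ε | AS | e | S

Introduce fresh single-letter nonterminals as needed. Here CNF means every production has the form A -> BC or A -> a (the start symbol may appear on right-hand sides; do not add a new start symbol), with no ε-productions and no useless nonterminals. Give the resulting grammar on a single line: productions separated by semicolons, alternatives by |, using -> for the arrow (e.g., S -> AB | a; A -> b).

S -> e | AB | CC; A -> e | AB | AS | CC; B -> e; C -> g

Nullable: {A}; after ε-elimination: S -> e | Ae | gg; A -> S | e | AS.
After unit-elimination: S -> e | Ae | gg; A -> e | AS | Ae | gg.
TERM: introduce B -> e, C -> g and substitute in every rule of length ≥2.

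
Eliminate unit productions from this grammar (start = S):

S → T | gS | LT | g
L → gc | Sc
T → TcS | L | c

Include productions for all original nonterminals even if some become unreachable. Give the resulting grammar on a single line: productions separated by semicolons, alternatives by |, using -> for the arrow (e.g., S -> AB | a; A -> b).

Unit productions: S->T, T->L.
Unit pairs (A ⇒* B via units): (S,L), (S,T), (T,L).
S: inherits non-unit rules of {L, S, T} → LT | Sc | TcS | c | g | gS | gc.
L: inherits non-unit rules of {L} → Sc | gc.
T: inherits non-unit rules of {L, T} → Sc | TcS | c | gc.

S -> c | g | LT | Sc | gS | gc | TcS; L -> Sc | gc; T -> c | Sc | gc | TcS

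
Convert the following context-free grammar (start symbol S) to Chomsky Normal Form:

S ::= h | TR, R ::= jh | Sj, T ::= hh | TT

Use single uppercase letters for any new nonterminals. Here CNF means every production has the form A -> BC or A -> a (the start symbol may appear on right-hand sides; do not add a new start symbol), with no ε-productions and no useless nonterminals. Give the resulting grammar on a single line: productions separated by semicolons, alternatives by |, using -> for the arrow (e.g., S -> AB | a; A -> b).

No ε-productions.
No unit productions to eliminate.
TERM: introduce B -> h, A -> j and substitute in every rule of length ≥2.

S -> h | TR; A -> j; B -> h; R -> AB | SA; T -> BB | TT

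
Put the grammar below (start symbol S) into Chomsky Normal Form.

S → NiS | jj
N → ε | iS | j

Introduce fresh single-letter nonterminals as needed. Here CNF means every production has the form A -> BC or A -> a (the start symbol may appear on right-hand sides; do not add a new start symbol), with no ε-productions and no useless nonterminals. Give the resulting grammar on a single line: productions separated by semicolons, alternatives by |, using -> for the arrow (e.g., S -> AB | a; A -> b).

Nullable: {N}; after ε-elimination: S -> iS | jj | NiS; N -> j | iS.
No unit productions to eliminate.
TERM: introduce A -> i, B -> j and substitute in every rule of length ≥2.
BIN: S -> NAS becomes S -> NC, C -> AS.

S -> AS | BB | NC; A -> i; B -> j; C -> AS; N -> j | AS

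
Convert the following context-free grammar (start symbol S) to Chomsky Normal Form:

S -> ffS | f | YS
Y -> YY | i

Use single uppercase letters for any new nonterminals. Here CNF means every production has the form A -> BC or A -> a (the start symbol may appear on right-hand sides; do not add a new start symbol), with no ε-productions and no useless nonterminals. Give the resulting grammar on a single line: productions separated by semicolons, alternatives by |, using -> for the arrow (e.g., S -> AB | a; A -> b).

S -> f | AB | YS; A -> f; B -> AS; Y -> i | YY

No ε-productions.
No unit productions to eliminate.
TERM: introduce A -> f and substitute in every rule of length ≥2.
BIN: S -> AAS becomes S -> AB, B -> AS.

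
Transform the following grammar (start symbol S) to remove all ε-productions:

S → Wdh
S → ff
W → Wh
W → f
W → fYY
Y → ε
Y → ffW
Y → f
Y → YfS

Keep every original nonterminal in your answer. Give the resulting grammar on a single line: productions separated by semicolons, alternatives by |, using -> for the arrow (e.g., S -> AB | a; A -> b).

S -> ff | Wdh; W -> f | Wh | fY | fYY; Y -> f | fS | YfS | ffW

Nullable set: {Y}.
W -> fYY: Y, Y nullable, giving f | fY | fYY.
Drop Y -> ε.
Y -> YfS: Y nullable, giving YfS | fS.
Unchanged (no nullable symbols): S -> Wdh; S -> ff; W -> Wh; W -> f; Y -> f; Y -> ffW.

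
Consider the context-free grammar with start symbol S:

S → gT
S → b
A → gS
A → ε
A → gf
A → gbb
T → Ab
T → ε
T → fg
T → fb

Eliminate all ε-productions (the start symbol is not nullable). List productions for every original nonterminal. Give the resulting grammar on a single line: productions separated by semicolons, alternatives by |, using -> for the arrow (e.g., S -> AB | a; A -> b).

Nullable set: {A, T}.
S -> gT: T nullable, giving g | gT.
Drop A -> ε.
Drop T -> ε.
T -> Ab: A nullable, giving Ab | b.
Unchanged (no nullable symbols): S -> b; A -> gS; A -> gbb; A -> gf; T -> fb; T -> fg.

S -> b | g | gT; A -> gS | gf | gbb; T -> b | Ab | fb | fg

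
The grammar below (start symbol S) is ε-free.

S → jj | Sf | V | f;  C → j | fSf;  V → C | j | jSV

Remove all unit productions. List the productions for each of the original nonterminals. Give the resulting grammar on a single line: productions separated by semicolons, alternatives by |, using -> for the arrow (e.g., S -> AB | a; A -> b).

S -> f | j | Sf | jj | fSf | jSV; C -> j | fSf; V -> j | fSf | jSV

Unit productions: S->V, V->C.
Unit pairs (A ⇒* B via units): (S,C), (S,V), (V,C).
S: inherits non-unit rules of {C, S, V} → Sf | f | fSf | j | jSV | jj.
C: inherits non-unit rules of {C} → fSf | j.
V: inherits non-unit rules of {C, V} → fSf | j | jSV.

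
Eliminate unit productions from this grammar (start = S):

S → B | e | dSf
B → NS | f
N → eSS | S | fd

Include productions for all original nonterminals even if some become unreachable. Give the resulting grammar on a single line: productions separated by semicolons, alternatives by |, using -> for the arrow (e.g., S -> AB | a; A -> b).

Unit productions: N->S, S->B.
Unit pairs (A ⇒* B via units): (N,B), (N,S), (S,B).
S: inherits non-unit rules of {B, S} → NS | dSf | e | f.
B: inherits non-unit rules of {B} → NS | f.
N: inherits non-unit rules of {B, N, S} → NS | dSf | e | eSS | f | fd.

S -> e | f | NS | dSf; B -> f | NS; N -> e | f | NS | fd | dSf | eSS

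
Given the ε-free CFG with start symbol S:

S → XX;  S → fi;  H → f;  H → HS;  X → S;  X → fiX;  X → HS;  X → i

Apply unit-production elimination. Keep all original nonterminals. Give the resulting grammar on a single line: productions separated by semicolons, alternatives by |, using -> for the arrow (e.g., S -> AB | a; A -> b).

Unit productions: X->S.
Unit pairs (A ⇒* B via units): (X,S).
S: inherits non-unit rules of {S} → XX | fi.
H: inherits non-unit rules of {H} → HS | f.
X: inherits non-unit rules of {S, X} → HS | XX | fi | fiX | i.

S -> XX | fi; H -> f | HS; X -> i | HS | XX | fi | fiX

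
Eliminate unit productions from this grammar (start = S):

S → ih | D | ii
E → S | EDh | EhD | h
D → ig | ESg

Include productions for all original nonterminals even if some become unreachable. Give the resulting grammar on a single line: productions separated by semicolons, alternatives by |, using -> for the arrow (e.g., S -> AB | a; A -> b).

S -> ig | ih | ii | ESg; D -> ig | ESg; E -> h | ig | ih | ii | EDh | ESg | EhD

Unit productions: E->S, S->D.
Unit pairs (A ⇒* B via units): (E,D), (E,S), (S,D).
S: inherits non-unit rules of {D, S} → ESg | ig | ih | ii.
D: inherits non-unit rules of {D} → ESg | ig.
E: inherits non-unit rules of {D, E, S} → EDh | ESg | EhD | h | ig | ih | ii.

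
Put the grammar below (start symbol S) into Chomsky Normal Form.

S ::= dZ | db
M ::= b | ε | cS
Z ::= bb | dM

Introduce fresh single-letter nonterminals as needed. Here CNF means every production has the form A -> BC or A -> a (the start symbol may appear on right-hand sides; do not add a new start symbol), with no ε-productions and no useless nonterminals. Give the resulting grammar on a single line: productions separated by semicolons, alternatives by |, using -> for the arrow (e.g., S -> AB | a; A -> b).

Nullable: {M}; after ε-elimination: S -> dZ | db; M -> b | cS; Z -> d | bb | dM.
No unit productions to eliminate.
TERM: introduce C -> b, A -> c, B -> d and substitute in every rule of length ≥2.

S -> BC | BZ; A -> c; B -> d; C -> b; M -> b | AS; Z -> d | BM | CC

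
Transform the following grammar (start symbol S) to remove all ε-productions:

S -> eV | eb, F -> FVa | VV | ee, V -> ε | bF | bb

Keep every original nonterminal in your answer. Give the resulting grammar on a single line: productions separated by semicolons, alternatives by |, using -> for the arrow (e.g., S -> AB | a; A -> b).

S -> e | eV | eb; F -> V | a | Fa | VV | Va | ee | FVa; V -> b | bF | bb

Nullable set: {F, V}.
S -> eV: V nullable, giving e | eV.
F -> FVa: F, V nullable, giving FVa | Fa | Va | a.
F -> VV: V, V nullable, giving V | VV.
Drop V -> ε.
V -> bF: F nullable, giving b | bF.
Unchanged (no nullable symbols): S -> eb; F -> ee; V -> bb.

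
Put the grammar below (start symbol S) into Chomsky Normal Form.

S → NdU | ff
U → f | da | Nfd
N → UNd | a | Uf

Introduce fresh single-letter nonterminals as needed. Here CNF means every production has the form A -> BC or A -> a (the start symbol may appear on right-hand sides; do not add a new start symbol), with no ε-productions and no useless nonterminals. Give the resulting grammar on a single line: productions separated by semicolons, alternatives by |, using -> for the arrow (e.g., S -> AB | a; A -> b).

No ε-productions.
No unit productions to eliminate.
TERM: introduce C -> a, A -> d, B -> f and substitute in every rule of length ≥2.
BIN: N -> UNA becomes N -> UD, D -> NA; S -> NAU becomes S -> NE, E -> AU; U -> NBA becomes U -> NF, F -> BA.

S -> BB | NE; A -> d; B -> f; C -> a; D -> NA; E -> AU; F -> BA; N -> a | UB | UD; U -> f | AC | NF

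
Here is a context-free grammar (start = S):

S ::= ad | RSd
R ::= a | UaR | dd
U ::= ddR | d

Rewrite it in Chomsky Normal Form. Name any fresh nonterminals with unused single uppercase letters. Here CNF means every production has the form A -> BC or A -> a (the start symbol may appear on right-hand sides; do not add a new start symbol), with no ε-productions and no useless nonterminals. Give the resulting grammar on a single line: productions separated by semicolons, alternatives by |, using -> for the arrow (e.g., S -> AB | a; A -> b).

No ε-productions.
No unit productions to eliminate.
TERM: introduce A -> a, B -> d and substitute in every rule of length ≥2.
BIN: R -> UAR becomes R -> UC, C -> AR; S -> RSB becomes S -> RD, D -> SB; U -> BBR becomes U -> BE, E -> BR.

S -> AB | RD; A -> a; B -> d; C -> AR; D -> SB; E -> BR; R -> a | BB | UC; U -> d | BE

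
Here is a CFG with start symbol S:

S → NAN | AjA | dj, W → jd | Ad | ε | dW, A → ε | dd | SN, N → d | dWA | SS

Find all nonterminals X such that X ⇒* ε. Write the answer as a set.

Directly nullable (have an ε-rule): {A, W}.
Not nullable: N, S — each has a terminal in every rule's right-hand side or depends on a non-nullable symbol.

{A, W}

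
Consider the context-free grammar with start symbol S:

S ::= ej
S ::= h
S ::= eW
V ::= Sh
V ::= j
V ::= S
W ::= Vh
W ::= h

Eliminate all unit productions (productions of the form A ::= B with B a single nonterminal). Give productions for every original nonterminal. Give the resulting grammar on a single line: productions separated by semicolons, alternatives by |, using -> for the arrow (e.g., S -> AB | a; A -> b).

Unit productions: V->S.
Unit pairs (A ⇒* B via units): (V,S).
S: inherits non-unit rules of {S} → eW | ej | h.
V: inherits non-unit rules of {S, V} → Sh | eW | ej | h | j.
W: inherits non-unit rules of {W} → Vh | h.

S -> h | eW | ej; V -> h | j | Sh | eW | ej; W -> h | Vh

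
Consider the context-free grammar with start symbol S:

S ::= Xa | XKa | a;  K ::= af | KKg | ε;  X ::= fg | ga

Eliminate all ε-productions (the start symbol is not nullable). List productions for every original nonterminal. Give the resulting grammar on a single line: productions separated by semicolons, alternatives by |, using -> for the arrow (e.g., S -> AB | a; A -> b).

S -> a | Xa | XKa; K -> g | Kg | af | KKg; X -> fg | ga

Nullable set: {K}.
S -> XKa: K nullable, giving XKa | Xa.
Drop K -> ε.
K -> KKg: K, K nullable, giving KKg | Kg | g.
Unchanged (no nullable symbols): S -> Xa; S -> a; K -> af; X -> fg; X -> ga.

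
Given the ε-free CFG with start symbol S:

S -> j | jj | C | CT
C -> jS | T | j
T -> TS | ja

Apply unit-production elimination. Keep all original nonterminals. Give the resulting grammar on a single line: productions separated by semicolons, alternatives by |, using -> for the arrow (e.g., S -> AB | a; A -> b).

S -> j | CT | TS | jS | ja | jj; C -> j | TS | jS | ja; T -> TS | ja

Unit productions: C->T, S->C.
Unit pairs (A ⇒* B via units): (C,T), (S,C), (S,T).
S: inherits non-unit rules of {C, S, T} → CT | TS | j | jS | ja | jj.
C: inherits non-unit rules of {C, T} → TS | j | jS | ja.
T: inherits non-unit rules of {T} → TS | ja.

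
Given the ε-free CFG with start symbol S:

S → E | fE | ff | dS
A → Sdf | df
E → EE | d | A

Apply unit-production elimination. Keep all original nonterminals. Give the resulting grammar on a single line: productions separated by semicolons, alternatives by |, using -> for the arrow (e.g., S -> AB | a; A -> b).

Unit productions: E->A, S->E.
Unit pairs (A ⇒* B via units): (E,A), (S,A), (S,E).
S: inherits non-unit rules of {A, E, S} → EE | Sdf | d | dS | df | fE | ff.
A: inherits non-unit rules of {A} → Sdf | df.
E: inherits non-unit rules of {A, E} → EE | Sdf | d | df.

S -> d | EE | dS | df | fE | ff | Sdf; A -> df | Sdf; E -> d | EE | df | Sdf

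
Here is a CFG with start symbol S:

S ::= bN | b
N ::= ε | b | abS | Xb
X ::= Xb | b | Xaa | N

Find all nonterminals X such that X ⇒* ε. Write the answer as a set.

{N, X}

Directly nullable (have an ε-rule): {N}.
X is nullable via X -> N (every symbol on the right is already known nullable).
Not nullable: S — each has a terminal in every rule's right-hand side or depends on a non-nullable symbol.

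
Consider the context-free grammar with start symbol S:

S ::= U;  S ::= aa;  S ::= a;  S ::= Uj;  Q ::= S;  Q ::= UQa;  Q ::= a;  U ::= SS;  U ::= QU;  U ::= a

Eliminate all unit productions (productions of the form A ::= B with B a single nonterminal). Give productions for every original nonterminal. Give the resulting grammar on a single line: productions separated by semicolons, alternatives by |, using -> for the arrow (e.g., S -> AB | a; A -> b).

S -> a | QU | SS | Uj | aa; Q -> a | QU | SS | Uj | aa | UQa; U -> a | QU | SS

Unit productions: Q->S, S->U.
Unit pairs (A ⇒* B via units): (Q,S), (Q,U), (S,U).
S: inherits non-unit rules of {S, U} → QU | SS | Uj | a | aa.
Q: inherits non-unit rules of {Q, S, U} → QU | SS | UQa | Uj | a | aa.
U: inherits non-unit rules of {U} → QU | SS | a.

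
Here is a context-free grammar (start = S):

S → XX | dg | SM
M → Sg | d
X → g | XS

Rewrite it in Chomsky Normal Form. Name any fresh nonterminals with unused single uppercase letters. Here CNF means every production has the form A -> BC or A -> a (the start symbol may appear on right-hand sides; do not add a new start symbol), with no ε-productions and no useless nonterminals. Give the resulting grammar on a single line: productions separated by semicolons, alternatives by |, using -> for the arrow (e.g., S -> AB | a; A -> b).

S -> BA | SM | XX; A -> g; B -> d; M -> d | SA; X -> g | XS

No ε-productions.
No unit productions to eliminate.
TERM: introduce B -> d, A -> g and substitute in every rule of length ≥2.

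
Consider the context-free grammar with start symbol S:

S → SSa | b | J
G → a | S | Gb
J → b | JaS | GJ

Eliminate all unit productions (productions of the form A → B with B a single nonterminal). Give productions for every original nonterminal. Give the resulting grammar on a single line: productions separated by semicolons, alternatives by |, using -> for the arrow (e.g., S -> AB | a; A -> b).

Unit productions: G->S, S->J.
Unit pairs (A ⇒* B via units): (G,J), (G,S), (S,J).
S: inherits non-unit rules of {J, S} → GJ | JaS | SSa | b.
G: inherits non-unit rules of {G, J, S} → GJ | Gb | JaS | SSa | a | b.
J: inherits non-unit rules of {J} → GJ | JaS | b.

S -> b | GJ | JaS | SSa; G -> a | b | GJ | Gb | JaS | SSa; J -> b | GJ | JaS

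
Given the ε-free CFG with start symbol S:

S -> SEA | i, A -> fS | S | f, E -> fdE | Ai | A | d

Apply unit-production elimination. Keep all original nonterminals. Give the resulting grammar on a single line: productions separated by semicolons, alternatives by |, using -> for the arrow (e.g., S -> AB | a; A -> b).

S -> i | SEA; A -> f | i | fS | SEA; E -> d | f | i | Ai | fS | SEA | fdE

Unit productions: A->S, E->A.
Unit pairs (A ⇒* B via units): (A,S), (E,A), (E,S).
S: inherits non-unit rules of {S} → SEA | i.
A: inherits non-unit rules of {A, S} → SEA | f | fS | i.
E: inherits non-unit rules of {A, E, S} → Ai | SEA | d | f | fS | fdE | i.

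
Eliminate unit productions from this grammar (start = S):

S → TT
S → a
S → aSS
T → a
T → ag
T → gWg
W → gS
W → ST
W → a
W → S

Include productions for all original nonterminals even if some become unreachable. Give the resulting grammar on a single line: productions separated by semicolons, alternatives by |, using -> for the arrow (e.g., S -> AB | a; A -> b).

S -> a | TT | aSS; T -> a | ag | gWg; W -> a | ST | TT | gS | aSS

Unit productions: W->S.
Unit pairs (A ⇒* B via units): (W,S).
S: inherits non-unit rules of {S} → TT | a | aSS.
T: inherits non-unit rules of {T} → a | ag | gWg.
W: inherits non-unit rules of {S, W} → ST | TT | a | aSS | gS.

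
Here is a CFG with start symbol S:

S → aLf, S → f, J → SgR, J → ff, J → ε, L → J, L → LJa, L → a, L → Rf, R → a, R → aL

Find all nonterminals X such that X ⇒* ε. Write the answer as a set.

Directly nullable (have an ε-rule): {J}.
L is nullable via L -> J (every symbol on the right is already known nullable).
Not nullable: R, S — each has a terminal in every rule's right-hand side or depends on a non-nullable symbol.

{J, L}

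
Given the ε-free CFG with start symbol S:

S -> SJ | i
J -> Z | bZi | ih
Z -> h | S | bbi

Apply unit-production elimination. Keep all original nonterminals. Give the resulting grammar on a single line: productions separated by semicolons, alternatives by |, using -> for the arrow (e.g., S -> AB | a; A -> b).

S -> i | SJ; J -> h | i | SJ | ih | bZi | bbi; Z -> h | i | SJ | bbi

Unit productions: J->Z, Z->S.
Unit pairs (A ⇒* B via units): (J,S), (J,Z), (Z,S).
S: inherits non-unit rules of {S} → SJ | i.
J: inherits non-unit rules of {J, S, Z} → SJ | bZi | bbi | h | i | ih.
Z: inherits non-unit rules of {S, Z} → SJ | bbi | h | i.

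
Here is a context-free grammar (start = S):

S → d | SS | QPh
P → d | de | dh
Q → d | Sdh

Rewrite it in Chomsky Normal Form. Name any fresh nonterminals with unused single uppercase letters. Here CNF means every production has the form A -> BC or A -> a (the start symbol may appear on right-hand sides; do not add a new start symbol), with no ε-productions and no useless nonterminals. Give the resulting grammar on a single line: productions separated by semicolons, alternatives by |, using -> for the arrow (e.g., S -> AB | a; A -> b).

S -> d | QE | SS; A -> d; B -> e; C -> h; D -> AC; E -> PC; P -> d | AB | AC; Q -> d | SD

No ε-productions.
No unit productions to eliminate.
TERM: introduce A -> d, B -> e, C -> h and substitute in every rule of length ≥2.
BIN: Q -> SAC becomes Q -> SD, D -> AC; S -> QPC becomes S -> QE, E -> PC.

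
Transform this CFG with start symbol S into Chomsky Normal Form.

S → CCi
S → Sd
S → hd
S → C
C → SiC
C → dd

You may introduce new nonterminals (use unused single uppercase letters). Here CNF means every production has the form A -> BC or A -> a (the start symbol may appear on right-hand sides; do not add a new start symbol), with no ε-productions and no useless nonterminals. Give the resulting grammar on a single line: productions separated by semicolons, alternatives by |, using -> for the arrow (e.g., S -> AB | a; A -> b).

No ε-productions.
After unit-elimination: S -> Sd | dd | hd | CCi | SiC; C -> dd | SiC.
TERM: introduce B -> d, D -> h, A -> i and substitute in every rule of length ≥2.
BIN: C -> SAC becomes C -> SE, E -> AC; S -> CCA becomes S -> CF, F -> CA; S -> SAC becomes S -> SG, G -> AC.

S -> BB | CF | DB | SB | SG; A -> i; B -> d; C -> BB | SE; D -> h; E -> AC; F -> CA; G -> AC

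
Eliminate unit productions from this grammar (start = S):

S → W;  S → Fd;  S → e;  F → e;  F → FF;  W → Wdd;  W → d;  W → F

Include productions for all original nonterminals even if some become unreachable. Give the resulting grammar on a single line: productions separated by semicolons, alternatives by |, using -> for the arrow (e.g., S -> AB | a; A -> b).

S -> d | e | FF | Fd | Wdd; F -> e | FF; W -> d | e | FF | Wdd

Unit productions: S->W, W->F.
Unit pairs (A ⇒* B via units): (S,F), (S,W), (W,F).
S: inherits non-unit rules of {F, S, W} → FF | Fd | Wdd | d | e.
F: inherits non-unit rules of {F} → FF | e.
W: inherits non-unit rules of {F, W} → FF | Wdd | d | e.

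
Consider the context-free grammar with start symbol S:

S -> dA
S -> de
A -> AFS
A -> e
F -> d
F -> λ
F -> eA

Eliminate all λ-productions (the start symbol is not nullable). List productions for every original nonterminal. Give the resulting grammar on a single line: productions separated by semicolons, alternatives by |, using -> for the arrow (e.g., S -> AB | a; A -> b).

S -> dA | de; A -> e | AS | AFS; F -> d | eA

Nullable set: {F}.
A -> AFS: F nullable, giving AFS | AS.
Drop F -> λ.
Unchanged (no nullable symbols): S -> dA; S -> de; A -> e; F -> d; F -> eA.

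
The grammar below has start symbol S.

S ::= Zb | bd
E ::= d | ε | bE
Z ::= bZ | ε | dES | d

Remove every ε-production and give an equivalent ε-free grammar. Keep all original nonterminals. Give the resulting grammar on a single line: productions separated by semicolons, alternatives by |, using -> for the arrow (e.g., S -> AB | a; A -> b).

S -> b | Zb | bd; E -> b | d | bE; Z -> b | d | bZ | dS | dES

Nullable set: {E, Z}.
S -> Zb: Z nullable, giving Zb | b.
Drop E -> ε.
E -> bE: E nullable, giving b | bE.
Drop Z -> ε.
Z -> bZ: Z nullable, giving b | bZ.
Z -> dES: E nullable, giving dES | dS.
Unchanged (no nullable symbols): S -> bd; E -> d; Z -> d.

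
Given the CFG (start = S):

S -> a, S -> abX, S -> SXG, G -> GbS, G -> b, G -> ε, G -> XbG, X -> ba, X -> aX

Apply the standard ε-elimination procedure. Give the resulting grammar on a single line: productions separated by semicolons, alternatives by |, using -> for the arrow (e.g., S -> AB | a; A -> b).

Nullable set: {G}.
S -> SXG: G nullable, giving SX | SXG.
Drop G -> ε.
G -> GbS: G nullable, giving GbS | bS.
G -> XbG: G nullable, giving Xb | XbG.
Unchanged (no nullable symbols): S -> a; S -> abX; G -> b; X -> aX; X -> ba.

S -> a | SX | SXG | abX; G -> b | Xb | bS | GbS | XbG; X -> aX | ba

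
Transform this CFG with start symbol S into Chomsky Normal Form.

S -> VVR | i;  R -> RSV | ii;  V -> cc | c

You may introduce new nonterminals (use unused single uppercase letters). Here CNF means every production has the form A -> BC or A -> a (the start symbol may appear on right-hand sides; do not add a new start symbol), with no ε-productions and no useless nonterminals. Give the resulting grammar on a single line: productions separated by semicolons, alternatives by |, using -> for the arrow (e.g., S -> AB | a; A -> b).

S -> i | VD; A -> i; B -> c; C -> SV; D -> VR; R -> AA | RC; V -> c | BB

No ε-productions.
No unit productions to eliminate.
TERM: introduce B -> c, A -> i and substitute in every rule of length ≥2.
BIN: R -> RSV becomes R -> RC, C -> SV; S -> VVR becomes S -> VD, D -> VR.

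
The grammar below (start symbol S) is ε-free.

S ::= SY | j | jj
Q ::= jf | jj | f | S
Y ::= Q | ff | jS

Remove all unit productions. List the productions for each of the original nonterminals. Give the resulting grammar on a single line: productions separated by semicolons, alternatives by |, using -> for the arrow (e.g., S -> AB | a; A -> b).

S -> j | SY | jj; Q -> f | j | SY | jf | jj; Y -> f | j | SY | ff | jS | jf | jj

Unit productions: Q->S, Y->Q.
Unit pairs (A ⇒* B via units): (Q,S), (Y,Q), (Y,S).
S: inherits non-unit rules of {S} → SY | j | jj.
Q: inherits non-unit rules of {Q, S} → SY | f | j | jf | jj.
Y: inherits non-unit rules of {Q, S, Y} → SY | f | ff | j | jS | jf | jj.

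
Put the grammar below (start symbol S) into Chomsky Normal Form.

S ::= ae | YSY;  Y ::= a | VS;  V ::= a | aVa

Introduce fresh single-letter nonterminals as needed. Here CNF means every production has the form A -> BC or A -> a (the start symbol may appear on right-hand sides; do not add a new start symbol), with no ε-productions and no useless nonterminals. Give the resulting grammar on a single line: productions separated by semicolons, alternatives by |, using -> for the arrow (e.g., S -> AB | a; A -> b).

S -> AB | YC; A -> a; B -> e; C -> SY; D -> VA; V -> a | AD; Y -> a | VS

No ε-productions.
No unit productions to eliminate.
TERM: introduce A -> a, B -> e and substitute in every rule of length ≥2.
BIN: S -> YSY becomes S -> YC, C -> SY; V -> AVA becomes V -> AD, D -> VA.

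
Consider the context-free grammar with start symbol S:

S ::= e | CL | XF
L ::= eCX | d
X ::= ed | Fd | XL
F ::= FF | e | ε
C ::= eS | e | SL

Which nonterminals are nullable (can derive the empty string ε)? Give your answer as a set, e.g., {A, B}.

Directly nullable (have an ε-rule): {F}.
Not nullable: C, L, S, X — each has a terminal in every rule's right-hand side or depends on a non-nullable symbol.

{F}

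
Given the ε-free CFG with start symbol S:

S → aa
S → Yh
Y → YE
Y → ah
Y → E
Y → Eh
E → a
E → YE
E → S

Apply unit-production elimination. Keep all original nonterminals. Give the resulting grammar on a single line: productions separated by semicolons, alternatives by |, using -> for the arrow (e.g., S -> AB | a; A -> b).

S -> Yh | aa; E -> a | YE | Yh | aa; Y -> a | Eh | YE | Yh | aa | ah

Unit productions: E->S, Y->E.
Unit pairs (A ⇒* B via units): (E,S), (Y,E), (Y,S).
S: inherits non-unit rules of {S} → Yh | aa.
E: inherits non-unit rules of {E, S} → YE | Yh | a | aa.
Y: inherits non-unit rules of {E, S, Y} → Eh | YE | Yh | a | aa | ah.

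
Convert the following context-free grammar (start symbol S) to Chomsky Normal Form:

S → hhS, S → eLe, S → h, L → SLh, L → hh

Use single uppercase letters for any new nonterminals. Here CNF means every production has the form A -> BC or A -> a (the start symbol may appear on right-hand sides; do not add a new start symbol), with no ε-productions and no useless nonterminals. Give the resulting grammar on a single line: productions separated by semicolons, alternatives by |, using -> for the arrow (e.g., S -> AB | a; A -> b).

S -> h | AD | BE; A -> h; B -> e; C -> LA; D -> AS; E -> LB; L -> AA | SC

No ε-productions.
No unit productions to eliminate.
TERM: introduce B -> e, A -> h and substitute in every rule of length ≥2.
BIN: L -> SLA becomes L -> SC, C -> LA; S -> AAS becomes S -> AD, D -> AS; S -> BLB becomes S -> BE, E -> LB.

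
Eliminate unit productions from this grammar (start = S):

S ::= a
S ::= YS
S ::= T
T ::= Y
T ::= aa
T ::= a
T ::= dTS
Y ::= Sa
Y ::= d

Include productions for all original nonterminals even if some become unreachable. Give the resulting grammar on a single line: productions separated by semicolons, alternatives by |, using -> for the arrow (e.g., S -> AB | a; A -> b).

Unit productions: S->T, T->Y.
Unit pairs (A ⇒* B via units): (S,T), (S,Y), (T,Y).
S: inherits non-unit rules of {S, T, Y} → Sa | YS | a | aa | d | dTS.
T: inherits non-unit rules of {T, Y} → Sa | a | aa | d | dTS.
Y: inherits non-unit rules of {Y} → Sa | d.

S -> a | d | Sa | YS | aa | dTS; T -> a | d | Sa | aa | dTS; Y -> d | Sa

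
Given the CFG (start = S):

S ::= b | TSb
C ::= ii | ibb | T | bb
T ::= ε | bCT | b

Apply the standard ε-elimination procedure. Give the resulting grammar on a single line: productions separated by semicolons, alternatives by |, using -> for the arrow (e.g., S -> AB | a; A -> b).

S -> b | Sb | TSb; C -> T | bb | ii | ibb; T -> b | bC | bT | bCT

Nullable set: {C, T}.
S -> TSb: T nullable, giving Sb | TSb.
C -> T: T nullable, giving T.
Drop T -> ε.
T -> bCT: C, T nullable, giving b | bC | bCT | bT.
Unchanged (no nullable symbols): S -> b; C -> bb; C -> ibb; C -> ii; T -> b.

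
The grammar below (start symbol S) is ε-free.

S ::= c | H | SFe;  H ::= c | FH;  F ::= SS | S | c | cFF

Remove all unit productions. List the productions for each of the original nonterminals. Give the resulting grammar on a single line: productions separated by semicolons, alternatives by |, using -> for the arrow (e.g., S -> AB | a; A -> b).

S -> c | FH | SFe; F -> c | FH | SS | SFe | cFF; H -> c | FH

Unit productions: F->S, S->H.
Unit pairs (A ⇒* B via units): (F,H), (F,S), (S,H).
S: inherits non-unit rules of {H, S} → FH | SFe | c.
F: inherits non-unit rules of {F, H, S} → FH | SFe | SS | c | cFF.
H: inherits non-unit rules of {H} → FH | c.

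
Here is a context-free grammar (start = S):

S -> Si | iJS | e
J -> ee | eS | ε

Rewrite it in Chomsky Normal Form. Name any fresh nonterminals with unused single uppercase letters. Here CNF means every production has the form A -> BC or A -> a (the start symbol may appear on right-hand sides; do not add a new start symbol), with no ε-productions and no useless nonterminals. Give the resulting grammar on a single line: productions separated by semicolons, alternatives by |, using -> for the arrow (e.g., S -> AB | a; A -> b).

S -> e | BC | BS | SB; A -> e; B -> i; C -> JS; J -> AA | AS

Nullable: {J}; after ε-elimination: S -> e | Si | iS | iJS; J -> eS | ee.
No unit productions to eliminate.
TERM: introduce A -> e, B -> i and substitute in every rule of length ≥2.
BIN: S -> BJS becomes S -> BC, C -> JS.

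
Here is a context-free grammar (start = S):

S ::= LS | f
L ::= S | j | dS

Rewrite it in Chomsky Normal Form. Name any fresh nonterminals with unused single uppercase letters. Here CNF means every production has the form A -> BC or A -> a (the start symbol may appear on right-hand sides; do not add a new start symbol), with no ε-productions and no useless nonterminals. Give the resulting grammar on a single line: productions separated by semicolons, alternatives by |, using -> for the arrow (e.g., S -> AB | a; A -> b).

No ε-productions.
After unit-elimination: S -> f | LS; L -> f | j | LS | dS.
TERM: introduce A -> d and substitute in every rule of length ≥2.

S -> f | LS; A -> d; L -> f | j | AS | LS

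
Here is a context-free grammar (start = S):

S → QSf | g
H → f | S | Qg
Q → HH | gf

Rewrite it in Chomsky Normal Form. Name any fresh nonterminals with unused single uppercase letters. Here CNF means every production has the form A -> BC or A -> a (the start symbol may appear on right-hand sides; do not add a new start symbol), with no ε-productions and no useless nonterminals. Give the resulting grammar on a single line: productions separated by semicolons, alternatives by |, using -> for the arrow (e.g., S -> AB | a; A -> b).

No ε-productions.
After unit-elimination: S -> g | QSf; H -> f | g | Qg | QSf; Q -> HH | gf.
TERM: introduce A -> f, B -> g and substitute in every rule of length ≥2.
BIN: H -> QSA becomes H -> QC, C -> SA; S -> QSA becomes S -> QD, D -> SA.

S -> g | QD; A -> f; B -> g; C -> SA; D -> SA; H -> f | g | QB | QC; Q -> BA | HH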